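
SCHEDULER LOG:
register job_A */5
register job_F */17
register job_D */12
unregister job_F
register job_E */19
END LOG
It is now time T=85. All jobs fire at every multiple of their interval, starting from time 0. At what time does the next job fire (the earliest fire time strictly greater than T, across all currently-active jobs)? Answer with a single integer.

Answer: 90

Derivation:
Op 1: register job_A */5 -> active={job_A:*/5}
Op 2: register job_F */17 -> active={job_A:*/5, job_F:*/17}
Op 3: register job_D */12 -> active={job_A:*/5, job_D:*/12, job_F:*/17}
Op 4: unregister job_F -> active={job_A:*/5, job_D:*/12}
Op 5: register job_E */19 -> active={job_A:*/5, job_D:*/12, job_E:*/19}
  job_A: interval 5, next fire after T=85 is 90
  job_D: interval 12, next fire after T=85 is 96
  job_E: interval 19, next fire after T=85 is 95
Earliest fire time = 90 (job job_A)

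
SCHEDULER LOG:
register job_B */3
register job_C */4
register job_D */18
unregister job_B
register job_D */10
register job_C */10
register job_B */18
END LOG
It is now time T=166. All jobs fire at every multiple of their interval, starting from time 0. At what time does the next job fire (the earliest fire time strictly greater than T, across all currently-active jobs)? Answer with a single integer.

Answer: 170

Derivation:
Op 1: register job_B */3 -> active={job_B:*/3}
Op 2: register job_C */4 -> active={job_B:*/3, job_C:*/4}
Op 3: register job_D */18 -> active={job_B:*/3, job_C:*/4, job_D:*/18}
Op 4: unregister job_B -> active={job_C:*/4, job_D:*/18}
Op 5: register job_D */10 -> active={job_C:*/4, job_D:*/10}
Op 6: register job_C */10 -> active={job_C:*/10, job_D:*/10}
Op 7: register job_B */18 -> active={job_B:*/18, job_C:*/10, job_D:*/10}
  job_B: interval 18, next fire after T=166 is 180
  job_C: interval 10, next fire after T=166 is 170
  job_D: interval 10, next fire after T=166 is 170
Earliest fire time = 170 (job job_C)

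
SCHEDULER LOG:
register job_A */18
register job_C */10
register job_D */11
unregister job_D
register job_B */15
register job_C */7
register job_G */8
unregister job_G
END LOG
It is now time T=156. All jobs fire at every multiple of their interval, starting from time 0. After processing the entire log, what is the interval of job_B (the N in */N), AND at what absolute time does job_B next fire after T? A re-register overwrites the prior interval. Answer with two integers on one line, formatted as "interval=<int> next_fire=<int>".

Op 1: register job_A */18 -> active={job_A:*/18}
Op 2: register job_C */10 -> active={job_A:*/18, job_C:*/10}
Op 3: register job_D */11 -> active={job_A:*/18, job_C:*/10, job_D:*/11}
Op 4: unregister job_D -> active={job_A:*/18, job_C:*/10}
Op 5: register job_B */15 -> active={job_A:*/18, job_B:*/15, job_C:*/10}
Op 6: register job_C */7 -> active={job_A:*/18, job_B:*/15, job_C:*/7}
Op 7: register job_G */8 -> active={job_A:*/18, job_B:*/15, job_C:*/7, job_G:*/8}
Op 8: unregister job_G -> active={job_A:*/18, job_B:*/15, job_C:*/7}
Final interval of job_B = 15
Next fire of job_B after T=156: (156//15+1)*15 = 165

Answer: interval=15 next_fire=165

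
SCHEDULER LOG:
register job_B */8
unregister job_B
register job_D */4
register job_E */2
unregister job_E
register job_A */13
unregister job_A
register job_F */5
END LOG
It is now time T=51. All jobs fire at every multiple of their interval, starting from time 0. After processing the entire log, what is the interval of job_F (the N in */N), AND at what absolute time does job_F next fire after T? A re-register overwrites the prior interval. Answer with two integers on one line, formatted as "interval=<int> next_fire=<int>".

Op 1: register job_B */8 -> active={job_B:*/8}
Op 2: unregister job_B -> active={}
Op 3: register job_D */4 -> active={job_D:*/4}
Op 4: register job_E */2 -> active={job_D:*/4, job_E:*/2}
Op 5: unregister job_E -> active={job_D:*/4}
Op 6: register job_A */13 -> active={job_A:*/13, job_D:*/4}
Op 7: unregister job_A -> active={job_D:*/4}
Op 8: register job_F */5 -> active={job_D:*/4, job_F:*/5}
Final interval of job_F = 5
Next fire of job_F after T=51: (51//5+1)*5 = 55

Answer: interval=5 next_fire=55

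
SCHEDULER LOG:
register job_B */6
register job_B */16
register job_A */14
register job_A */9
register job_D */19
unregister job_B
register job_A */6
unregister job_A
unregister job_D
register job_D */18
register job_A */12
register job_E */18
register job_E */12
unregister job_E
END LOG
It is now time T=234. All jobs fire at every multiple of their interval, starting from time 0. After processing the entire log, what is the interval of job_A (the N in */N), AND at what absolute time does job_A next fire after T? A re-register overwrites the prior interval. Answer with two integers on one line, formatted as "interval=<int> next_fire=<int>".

Answer: interval=12 next_fire=240

Derivation:
Op 1: register job_B */6 -> active={job_B:*/6}
Op 2: register job_B */16 -> active={job_B:*/16}
Op 3: register job_A */14 -> active={job_A:*/14, job_B:*/16}
Op 4: register job_A */9 -> active={job_A:*/9, job_B:*/16}
Op 5: register job_D */19 -> active={job_A:*/9, job_B:*/16, job_D:*/19}
Op 6: unregister job_B -> active={job_A:*/9, job_D:*/19}
Op 7: register job_A */6 -> active={job_A:*/6, job_D:*/19}
Op 8: unregister job_A -> active={job_D:*/19}
Op 9: unregister job_D -> active={}
Op 10: register job_D */18 -> active={job_D:*/18}
Op 11: register job_A */12 -> active={job_A:*/12, job_D:*/18}
Op 12: register job_E */18 -> active={job_A:*/12, job_D:*/18, job_E:*/18}
Op 13: register job_E */12 -> active={job_A:*/12, job_D:*/18, job_E:*/12}
Op 14: unregister job_E -> active={job_A:*/12, job_D:*/18}
Final interval of job_A = 12
Next fire of job_A after T=234: (234//12+1)*12 = 240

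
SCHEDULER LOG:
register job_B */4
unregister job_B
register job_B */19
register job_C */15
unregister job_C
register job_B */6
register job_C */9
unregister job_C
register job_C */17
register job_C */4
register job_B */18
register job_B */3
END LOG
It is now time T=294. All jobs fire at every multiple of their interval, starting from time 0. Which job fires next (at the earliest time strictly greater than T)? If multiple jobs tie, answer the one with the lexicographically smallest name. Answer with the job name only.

Answer: job_C

Derivation:
Op 1: register job_B */4 -> active={job_B:*/4}
Op 2: unregister job_B -> active={}
Op 3: register job_B */19 -> active={job_B:*/19}
Op 4: register job_C */15 -> active={job_B:*/19, job_C:*/15}
Op 5: unregister job_C -> active={job_B:*/19}
Op 6: register job_B */6 -> active={job_B:*/6}
Op 7: register job_C */9 -> active={job_B:*/6, job_C:*/9}
Op 8: unregister job_C -> active={job_B:*/6}
Op 9: register job_C */17 -> active={job_B:*/6, job_C:*/17}
Op 10: register job_C */4 -> active={job_B:*/6, job_C:*/4}
Op 11: register job_B */18 -> active={job_B:*/18, job_C:*/4}
Op 12: register job_B */3 -> active={job_B:*/3, job_C:*/4}
  job_B: interval 3, next fire after T=294 is 297
  job_C: interval 4, next fire after T=294 is 296
Earliest = 296, winner (lex tiebreak) = job_C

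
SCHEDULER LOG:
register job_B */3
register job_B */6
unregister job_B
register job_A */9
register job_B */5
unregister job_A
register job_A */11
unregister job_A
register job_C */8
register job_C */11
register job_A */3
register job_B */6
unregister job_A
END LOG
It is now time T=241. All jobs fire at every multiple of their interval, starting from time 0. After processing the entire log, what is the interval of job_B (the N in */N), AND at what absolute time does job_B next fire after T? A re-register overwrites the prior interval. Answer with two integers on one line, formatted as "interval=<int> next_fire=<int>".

Op 1: register job_B */3 -> active={job_B:*/3}
Op 2: register job_B */6 -> active={job_B:*/6}
Op 3: unregister job_B -> active={}
Op 4: register job_A */9 -> active={job_A:*/9}
Op 5: register job_B */5 -> active={job_A:*/9, job_B:*/5}
Op 6: unregister job_A -> active={job_B:*/5}
Op 7: register job_A */11 -> active={job_A:*/11, job_B:*/5}
Op 8: unregister job_A -> active={job_B:*/5}
Op 9: register job_C */8 -> active={job_B:*/5, job_C:*/8}
Op 10: register job_C */11 -> active={job_B:*/5, job_C:*/11}
Op 11: register job_A */3 -> active={job_A:*/3, job_B:*/5, job_C:*/11}
Op 12: register job_B */6 -> active={job_A:*/3, job_B:*/6, job_C:*/11}
Op 13: unregister job_A -> active={job_B:*/6, job_C:*/11}
Final interval of job_B = 6
Next fire of job_B after T=241: (241//6+1)*6 = 246

Answer: interval=6 next_fire=246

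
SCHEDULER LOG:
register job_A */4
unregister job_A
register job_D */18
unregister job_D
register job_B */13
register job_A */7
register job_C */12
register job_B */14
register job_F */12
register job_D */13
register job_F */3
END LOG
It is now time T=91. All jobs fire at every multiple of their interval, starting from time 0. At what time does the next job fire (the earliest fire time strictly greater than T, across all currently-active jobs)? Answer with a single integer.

Op 1: register job_A */4 -> active={job_A:*/4}
Op 2: unregister job_A -> active={}
Op 3: register job_D */18 -> active={job_D:*/18}
Op 4: unregister job_D -> active={}
Op 5: register job_B */13 -> active={job_B:*/13}
Op 6: register job_A */7 -> active={job_A:*/7, job_B:*/13}
Op 7: register job_C */12 -> active={job_A:*/7, job_B:*/13, job_C:*/12}
Op 8: register job_B */14 -> active={job_A:*/7, job_B:*/14, job_C:*/12}
Op 9: register job_F */12 -> active={job_A:*/7, job_B:*/14, job_C:*/12, job_F:*/12}
Op 10: register job_D */13 -> active={job_A:*/7, job_B:*/14, job_C:*/12, job_D:*/13, job_F:*/12}
Op 11: register job_F */3 -> active={job_A:*/7, job_B:*/14, job_C:*/12, job_D:*/13, job_F:*/3}
  job_A: interval 7, next fire after T=91 is 98
  job_B: interval 14, next fire after T=91 is 98
  job_C: interval 12, next fire after T=91 is 96
  job_D: interval 13, next fire after T=91 is 104
  job_F: interval 3, next fire after T=91 is 93
Earliest fire time = 93 (job job_F)

Answer: 93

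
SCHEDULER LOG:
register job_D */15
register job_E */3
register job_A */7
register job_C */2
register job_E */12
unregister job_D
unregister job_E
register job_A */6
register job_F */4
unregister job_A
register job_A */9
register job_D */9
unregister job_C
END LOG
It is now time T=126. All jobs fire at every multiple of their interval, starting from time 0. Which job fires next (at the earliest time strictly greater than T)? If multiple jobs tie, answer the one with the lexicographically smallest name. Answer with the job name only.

Answer: job_F

Derivation:
Op 1: register job_D */15 -> active={job_D:*/15}
Op 2: register job_E */3 -> active={job_D:*/15, job_E:*/3}
Op 3: register job_A */7 -> active={job_A:*/7, job_D:*/15, job_E:*/3}
Op 4: register job_C */2 -> active={job_A:*/7, job_C:*/2, job_D:*/15, job_E:*/3}
Op 5: register job_E */12 -> active={job_A:*/7, job_C:*/2, job_D:*/15, job_E:*/12}
Op 6: unregister job_D -> active={job_A:*/7, job_C:*/2, job_E:*/12}
Op 7: unregister job_E -> active={job_A:*/7, job_C:*/2}
Op 8: register job_A */6 -> active={job_A:*/6, job_C:*/2}
Op 9: register job_F */4 -> active={job_A:*/6, job_C:*/2, job_F:*/4}
Op 10: unregister job_A -> active={job_C:*/2, job_F:*/4}
Op 11: register job_A */9 -> active={job_A:*/9, job_C:*/2, job_F:*/4}
Op 12: register job_D */9 -> active={job_A:*/9, job_C:*/2, job_D:*/9, job_F:*/4}
Op 13: unregister job_C -> active={job_A:*/9, job_D:*/9, job_F:*/4}
  job_A: interval 9, next fire after T=126 is 135
  job_D: interval 9, next fire after T=126 is 135
  job_F: interval 4, next fire after T=126 is 128
Earliest = 128, winner (lex tiebreak) = job_F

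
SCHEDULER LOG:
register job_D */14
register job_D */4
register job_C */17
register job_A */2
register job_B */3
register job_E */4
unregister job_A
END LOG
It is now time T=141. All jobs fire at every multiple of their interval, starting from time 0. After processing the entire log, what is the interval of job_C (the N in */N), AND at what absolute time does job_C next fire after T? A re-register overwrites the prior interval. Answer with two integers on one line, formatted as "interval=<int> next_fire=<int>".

Op 1: register job_D */14 -> active={job_D:*/14}
Op 2: register job_D */4 -> active={job_D:*/4}
Op 3: register job_C */17 -> active={job_C:*/17, job_D:*/4}
Op 4: register job_A */2 -> active={job_A:*/2, job_C:*/17, job_D:*/4}
Op 5: register job_B */3 -> active={job_A:*/2, job_B:*/3, job_C:*/17, job_D:*/4}
Op 6: register job_E */4 -> active={job_A:*/2, job_B:*/3, job_C:*/17, job_D:*/4, job_E:*/4}
Op 7: unregister job_A -> active={job_B:*/3, job_C:*/17, job_D:*/4, job_E:*/4}
Final interval of job_C = 17
Next fire of job_C after T=141: (141//17+1)*17 = 153

Answer: interval=17 next_fire=153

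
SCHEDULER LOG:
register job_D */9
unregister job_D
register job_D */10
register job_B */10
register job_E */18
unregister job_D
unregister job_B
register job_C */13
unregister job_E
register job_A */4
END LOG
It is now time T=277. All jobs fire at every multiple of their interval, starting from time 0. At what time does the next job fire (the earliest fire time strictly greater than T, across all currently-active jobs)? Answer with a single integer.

Answer: 280

Derivation:
Op 1: register job_D */9 -> active={job_D:*/9}
Op 2: unregister job_D -> active={}
Op 3: register job_D */10 -> active={job_D:*/10}
Op 4: register job_B */10 -> active={job_B:*/10, job_D:*/10}
Op 5: register job_E */18 -> active={job_B:*/10, job_D:*/10, job_E:*/18}
Op 6: unregister job_D -> active={job_B:*/10, job_E:*/18}
Op 7: unregister job_B -> active={job_E:*/18}
Op 8: register job_C */13 -> active={job_C:*/13, job_E:*/18}
Op 9: unregister job_E -> active={job_C:*/13}
Op 10: register job_A */4 -> active={job_A:*/4, job_C:*/13}
  job_A: interval 4, next fire after T=277 is 280
  job_C: interval 13, next fire after T=277 is 286
Earliest fire time = 280 (job job_A)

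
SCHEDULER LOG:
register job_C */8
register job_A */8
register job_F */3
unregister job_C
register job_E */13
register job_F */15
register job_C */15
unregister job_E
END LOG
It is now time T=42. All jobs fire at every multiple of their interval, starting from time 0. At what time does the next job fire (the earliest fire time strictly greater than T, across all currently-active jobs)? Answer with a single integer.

Answer: 45

Derivation:
Op 1: register job_C */8 -> active={job_C:*/8}
Op 2: register job_A */8 -> active={job_A:*/8, job_C:*/8}
Op 3: register job_F */3 -> active={job_A:*/8, job_C:*/8, job_F:*/3}
Op 4: unregister job_C -> active={job_A:*/8, job_F:*/3}
Op 5: register job_E */13 -> active={job_A:*/8, job_E:*/13, job_F:*/3}
Op 6: register job_F */15 -> active={job_A:*/8, job_E:*/13, job_F:*/15}
Op 7: register job_C */15 -> active={job_A:*/8, job_C:*/15, job_E:*/13, job_F:*/15}
Op 8: unregister job_E -> active={job_A:*/8, job_C:*/15, job_F:*/15}
  job_A: interval 8, next fire after T=42 is 48
  job_C: interval 15, next fire after T=42 is 45
  job_F: interval 15, next fire after T=42 is 45
Earliest fire time = 45 (job job_C)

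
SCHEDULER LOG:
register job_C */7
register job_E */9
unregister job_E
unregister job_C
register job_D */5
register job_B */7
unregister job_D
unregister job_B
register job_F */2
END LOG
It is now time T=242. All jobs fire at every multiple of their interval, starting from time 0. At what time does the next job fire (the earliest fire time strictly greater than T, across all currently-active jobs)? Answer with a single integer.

Answer: 244

Derivation:
Op 1: register job_C */7 -> active={job_C:*/7}
Op 2: register job_E */9 -> active={job_C:*/7, job_E:*/9}
Op 3: unregister job_E -> active={job_C:*/7}
Op 4: unregister job_C -> active={}
Op 5: register job_D */5 -> active={job_D:*/5}
Op 6: register job_B */7 -> active={job_B:*/7, job_D:*/5}
Op 7: unregister job_D -> active={job_B:*/7}
Op 8: unregister job_B -> active={}
Op 9: register job_F */2 -> active={job_F:*/2}
  job_F: interval 2, next fire after T=242 is 244
Earliest fire time = 244 (job job_F)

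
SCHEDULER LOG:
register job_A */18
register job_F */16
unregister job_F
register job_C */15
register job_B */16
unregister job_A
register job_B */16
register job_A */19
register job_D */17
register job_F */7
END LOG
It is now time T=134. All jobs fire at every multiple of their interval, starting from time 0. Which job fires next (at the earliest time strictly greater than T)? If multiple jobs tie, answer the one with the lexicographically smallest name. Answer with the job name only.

Op 1: register job_A */18 -> active={job_A:*/18}
Op 2: register job_F */16 -> active={job_A:*/18, job_F:*/16}
Op 3: unregister job_F -> active={job_A:*/18}
Op 4: register job_C */15 -> active={job_A:*/18, job_C:*/15}
Op 5: register job_B */16 -> active={job_A:*/18, job_B:*/16, job_C:*/15}
Op 6: unregister job_A -> active={job_B:*/16, job_C:*/15}
Op 7: register job_B */16 -> active={job_B:*/16, job_C:*/15}
Op 8: register job_A */19 -> active={job_A:*/19, job_B:*/16, job_C:*/15}
Op 9: register job_D */17 -> active={job_A:*/19, job_B:*/16, job_C:*/15, job_D:*/17}
Op 10: register job_F */7 -> active={job_A:*/19, job_B:*/16, job_C:*/15, job_D:*/17, job_F:*/7}
  job_A: interval 19, next fire after T=134 is 152
  job_B: interval 16, next fire after T=134 is 144
  job_C: interval 15, next fire after T=134 is 135
  job_D: interval 17, next fire after T=134 is 136
  job_F: interval 7, next fire after T=134 is 140
Earliest = 135, winner (lex tiebreak) = job_C

Answer: job_C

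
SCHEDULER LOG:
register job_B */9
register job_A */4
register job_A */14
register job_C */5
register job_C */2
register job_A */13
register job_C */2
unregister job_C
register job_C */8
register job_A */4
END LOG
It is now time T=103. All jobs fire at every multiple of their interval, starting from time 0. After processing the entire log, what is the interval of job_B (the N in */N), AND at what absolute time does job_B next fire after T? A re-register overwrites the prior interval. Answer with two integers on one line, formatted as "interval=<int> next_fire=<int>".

Answer: interval=9 next_fire=108

Derivation:
Op 1: register job_B */9 -> active={job_B:*/9}
Op 2: register job_A */4 -> active={job_A:*/4, job_B:*/9}
Op 3: register job_A */14 -> active={job_A:*/14, job_B:*/9}
Op 4: register job_C */5 -> active={job_A:*/14, job_B:*/9, job_C:*/5}
Op 5: register job_C */2 -> active={job_A:*/14, job_B:*/9, job_C:*/2}
Op 6: register job_A */13 -> active={job_A:*/13, job_B:*/9, job_C:*/2}
Op 7: register job_C */2 -> active={job_A:*/13, job_B:*/9, job_C:*/2}
Op 8: unregister job_C -> active={job_A:*/13, job_B:*/9}
Op 9: register job_C */8 -> active={job_A:*/13, job_B:*/9, job_C:*/8}
Op 10: register job_A */4 -> active={job_A:*/4, job_B:*/9, job_C:*/8}
Final interval of job_B = 9
Next fire of job_B after T=103: (103//9+1)*9 = 108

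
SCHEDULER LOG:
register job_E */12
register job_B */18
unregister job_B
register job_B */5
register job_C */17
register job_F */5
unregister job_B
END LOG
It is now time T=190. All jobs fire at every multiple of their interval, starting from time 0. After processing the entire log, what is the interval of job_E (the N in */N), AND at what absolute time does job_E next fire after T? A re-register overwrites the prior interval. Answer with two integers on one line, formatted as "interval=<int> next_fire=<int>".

Answer: interval=12 next_fire=192

Derivation:
Op 1: register job_E */12 -> active={job_E:*/12}
Op 2: register job_B */18 -> active={job_B:*/18, job_E:*/12}
Op 3: unregister job_B -> active={job_E:*/12}
Op 4: register job_B */5 -> active={job_B:*/5, job_E:*/12}
Op 5: register job_C */17 -> active={job_B:*/5, job_C:*/17, job_E:*/12}
Op 6: register job_F */5 -> active={job_B:*/5, job_C:*/17, job_E:*/12, job_F:*/5}
Op 7: unregister job_B -> active={job_C:*/17, job_E:*/12, job_F:*/5}
Final interval of job_E = 12
Next fire of job_E after T=190: (190//12+1)*12 = 192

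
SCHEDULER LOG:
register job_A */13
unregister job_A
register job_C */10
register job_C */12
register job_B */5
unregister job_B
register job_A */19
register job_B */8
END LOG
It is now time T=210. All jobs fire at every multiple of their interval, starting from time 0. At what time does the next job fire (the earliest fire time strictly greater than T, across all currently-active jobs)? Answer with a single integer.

Op 1: register job_A */13 -> active={job_A:*/13}
Op 2: unregister job_A -> active={}
Op 3: register job_C */10 -> active={job_C:*/10}
Op 4: register job_C */12 -> active={job_C:*/12}
Op 5: register job_B */5 -> active={job_B:*/5, job_C:*/12}
Op 6: unregister job_B -> active={job_C:*/12}
Op 7: register job_A */19 -> active={job_A:*/19, job_C:*/12}
Op 8: register job_B */8 -> active={job_A:*/19, job_B:*/8, job_C:*/12}
  job_A: interval 19, next fire after T=210 is 228
  job_B: interval 8, next fire after T=210 is 216
  job_C: interval 12, next fire after T=210 is 216
Earliest fire time = 216 (job job_B)

Answer: 216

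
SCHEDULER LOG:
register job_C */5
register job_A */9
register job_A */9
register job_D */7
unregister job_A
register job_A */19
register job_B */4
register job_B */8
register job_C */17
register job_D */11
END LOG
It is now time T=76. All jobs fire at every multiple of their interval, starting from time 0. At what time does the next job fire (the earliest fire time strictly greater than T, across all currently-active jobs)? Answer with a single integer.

Op 1: register job_C */5 -> active={job_C:*/5}
Op 2: register job_A */9 -> active={job_A:*/9, job_C:*/5}
Op 3: register job_A */9 -> active={job_A:*/9, job_C:*/5}
Op 4: register job_D */7 -> active={job_A:*/9, job_C:*/5, job_D:*/7}
Op 5: unregister job_A -> active={job_C:*/5, job_D:*/7}
Op 6: register job_A */19 -> active={job_A:*/19, job_C:*/5, job_D:*/7}
Op 7: register job_B */4 -> active={job_A:*/19, job_B:*/4, job_C:*/5, job_D:*/7}
Op 8: register job_B */8 -> active={job_A:*/19, job_B:*/8, job_C:*/5, job_D:*/7}
Op 9: register job_C */17 -> active={job_A:*/19, job_B:*/8, job_C:*/17, job_D:*/7}
Op 10: register job_D */11 -> active={job_A:*/19, job_B:*/8, job_C:*/17, job_D:*/11}
  job_A: interval 19, next fire after T=76 is 95
  job_B: interval 8, next fire after T=76 is 80
  job_C: interval 17, next fire after T=76 is 85
  job_D: interval 11, next fire after T=76 is 77
Earliest fire time = 77 (job job_D)

Answer: 77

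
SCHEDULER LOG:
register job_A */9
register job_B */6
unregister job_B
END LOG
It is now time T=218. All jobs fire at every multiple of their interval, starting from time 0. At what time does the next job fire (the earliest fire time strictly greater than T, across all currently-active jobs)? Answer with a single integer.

Op 1: register job_A */9 -> active={job_A:*/9}
Op 2: register job_B */6 -> active={job_A:*/9, job_B:*/6}
Op 3: unregister job_B -> active={job_A:*/9}
  job_A: interval 9, next fire after T=218 is 225
Earliest fire time = 225 (job job_A)

Answer: 225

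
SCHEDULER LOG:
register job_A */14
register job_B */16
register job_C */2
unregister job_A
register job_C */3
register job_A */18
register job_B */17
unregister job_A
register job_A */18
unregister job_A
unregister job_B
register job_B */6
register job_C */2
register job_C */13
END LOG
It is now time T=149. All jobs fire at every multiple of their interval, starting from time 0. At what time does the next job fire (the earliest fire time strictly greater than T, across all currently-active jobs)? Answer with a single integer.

Answer: 150

Derivation:
Op 1: register job_A */14 -> active={job_A:*/14}
Op 2: register job_B */16 -> active={job_A:*/14, job_B:*/16}
Op 3: register job_C */2 -> active={job_A:*/14, job_B:*/16, job_C:*/2}
Op 4: unregister job_A -> active={job_B:*/16, job_C:*/2}
Op 5: register job_C */3 -> active={job_B:*/16, job_C:*/3}
Op 6: register job_A */18 -> active={job_A:*/18, job_B:*/16, job_C:*/3}
Op 7: register job_B */17 -> active={job_A:*/18, job_B:*/17, job_C:*/3}
Op 8: unregister job_A -> active={job_B:*/17, job_C:*/3}
Op 9: register job_A */18 -> active={job_A:*/18, job_B:*/17, job_C:*/3}
Op 10: unregister job_A -> active={job_B:*/17, job_C:*/3}
Op 11: unregister job_B -> active={job_C:*/3}
Op 12: register job_B */6 -> active={job_B:*/6, job_C:*/3}
Op 13: register job_C */2 -> active={job_B:*/6, job_C:*/2}
Op 14: register job_C */13 -> active={job_B:*/6, job_C:*/13}
  job_B: interval 6, next fire after T=149 is 150
  job_C: interval 13, next fire after T=149 is 156
Earliest fire time = 150 (job job_B)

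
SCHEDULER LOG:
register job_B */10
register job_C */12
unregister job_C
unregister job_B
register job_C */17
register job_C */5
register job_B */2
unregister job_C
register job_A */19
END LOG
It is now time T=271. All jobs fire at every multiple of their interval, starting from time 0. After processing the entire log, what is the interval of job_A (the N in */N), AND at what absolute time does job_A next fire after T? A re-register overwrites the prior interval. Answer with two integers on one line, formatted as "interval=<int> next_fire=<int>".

Answer: interval=19 next_fire=285

Derivation:
Op 1: register job_B */10 -> active={job_B:*/10}
Op 2: register job_C */12 -> active={job_B:*/10, job_C:*/12}
Op 3: unregister job_C -> active={job_B:*/10}
Op 4: unregister job_B -> active={}
Op 5: register job_C */17 -> active={job_C:*/17}
Op 6: register job_C */5 -> active={job_C:*/5}
Op 7: register job_B */2 -> active={job_B:*/2, job_C:*/5}
Op 8: unregister job_C -> active={job_B:*/2}
Op 9: register job_A */19 -> active={job_A:*/19, job_B:*/2}
Final interval of job_A = 19
Next fire of job_A after T=271: (271//19+1)*19 = 285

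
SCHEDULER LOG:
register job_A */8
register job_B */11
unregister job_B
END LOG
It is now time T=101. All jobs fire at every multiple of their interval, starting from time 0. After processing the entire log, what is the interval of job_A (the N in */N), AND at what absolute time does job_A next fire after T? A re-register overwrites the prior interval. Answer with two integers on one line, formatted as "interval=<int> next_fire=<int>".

Answer: interval=8 next_fire=104

Derivation:
Op 1: register job_A */8 -> active={job_A:*/8}
Op 2: register job_B */11 -> active={job_A:*/8, job_B:*/11}
Op 3: unregister job_B -> active={job_A:*/8}
Final interval of job_A = 8
Next fire of job_A after T=101: (101//8+1)*8 = 104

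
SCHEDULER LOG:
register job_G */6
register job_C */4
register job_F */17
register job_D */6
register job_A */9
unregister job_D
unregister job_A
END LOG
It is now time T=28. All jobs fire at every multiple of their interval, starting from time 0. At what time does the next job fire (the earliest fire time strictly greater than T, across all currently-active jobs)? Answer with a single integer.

Op 1: register job_G */6 -> active={job_G:*/6}
Op 2: register job_C */4 -> active={job_C:*/4, job_G:*/6}
Op 3: register job_F */17 -> active={job_C:*/4, job_F:*/17, job_G:*/6}
Op 4: register job_D */6 -> active={job_C:*/4, job_D:*/6, job_F:*/17, job_G:*/6}
Op 5: register job_A */9 -> active={job_A:*/9, job_C:*/4, job_D:*/6, job_F:*/17, job_G:*/6}
Op 6: unregister job_D -> active={job_A:*/9, job_C:*/4, job_F:*/17, job_G:*/6}
Op 7: unregister job_A -> active={job_C:*/4, job_F:*/17, job_G:*/6}
  job_C: interval 4, next fire after T=28 is 32
  job_F: interval 17, next fire after T=28 is 34
  job_G: interval 6, next fire after T=28 is 30
Earliest fire time = 30 (job job_G)

Answer: 30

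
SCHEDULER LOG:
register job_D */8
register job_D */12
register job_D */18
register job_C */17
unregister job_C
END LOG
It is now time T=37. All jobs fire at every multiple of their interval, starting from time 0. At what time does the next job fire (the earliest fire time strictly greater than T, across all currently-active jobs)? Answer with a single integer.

Answer: 54

Derivation:
Op 1: register job_D */8 -> active={job_D:*/8}
Op 2: register job_D */12 -> active={job_D:*/12}
Op 3: register job_D */18 -> active={job_D:*/18}
Op 4: register job_C */17 -> active={job_C:*/17, job_D:*/18}
Op 5: unregister job_C -> active={job_D:*/18}
  job_D: interval 18, next fire after T=37 is 54
Earliest fire time = 54 (job job_D)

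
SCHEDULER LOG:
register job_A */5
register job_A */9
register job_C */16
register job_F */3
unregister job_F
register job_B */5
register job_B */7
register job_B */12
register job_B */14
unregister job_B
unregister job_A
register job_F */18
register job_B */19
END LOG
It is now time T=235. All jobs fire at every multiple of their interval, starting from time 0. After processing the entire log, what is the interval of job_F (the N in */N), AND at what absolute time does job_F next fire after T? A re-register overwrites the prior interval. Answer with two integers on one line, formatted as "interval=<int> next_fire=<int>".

Op 1: register job_A */5 -> active={job_A:*/5}
Op 2: register job_A */9 -> active={job_A:*/9}
Op 3: register job_C */16 -> active={job_A:*/9, job_C:*/16}
Op 4: register job_F */3 -> active={job_A:*/9, job_C:*/16, job_F:*/3}
Op 5: unregister job_F -> active={job_A:*/9, job_C:*/16}
Op 6: register job_B */5 -> active={job_A:*/9, job_B:*/5, job_C:*/16}
Op 7: register job_B */7 -> active={job_A:*/9, job_B:*/7, job_C:*/16}
Op 8: register job_B */12 -> active={job_A:*/9, job_B:*/12, job_C:*/16}
Op 9: register job_B */14 -> active={job_A:*/9, job_B:*/14, job_C:*/16}
Op 10: unregister job_B -> active={job_A:*/9, job_C:*/16}
Op 11: unregister job_A -> active={job_C:*/16}
Op 12: register job_F */18 -> active={job_C:*/16, job_F:*/18}
Op 13: register job_B */19 -> active={job_B:*/19, job_C:*/16, job_F:*/18}
Final interval of job_F = 18
Next fire of job_F after T=235: (235//18+1)*18 = 252

Answer: interval=18 next_fire=252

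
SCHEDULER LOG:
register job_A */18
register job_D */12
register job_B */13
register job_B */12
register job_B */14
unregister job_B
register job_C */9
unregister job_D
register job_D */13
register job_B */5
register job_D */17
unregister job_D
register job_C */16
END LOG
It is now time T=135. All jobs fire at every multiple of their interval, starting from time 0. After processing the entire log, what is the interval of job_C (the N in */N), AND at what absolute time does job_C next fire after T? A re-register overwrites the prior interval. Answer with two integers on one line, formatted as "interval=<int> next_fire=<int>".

Answer: interval=16 next_fire=144

Derivation:
Op 1: register job_A */18 -> active={job_A:*/18}
Op 2: register job_D */12 -> active={job_A:*/18, job_D:*/12}
Op 3: register job_B */13 -> active={job_A:*/18, job_B:*/13, job_D:*/12}
Op 4: register job_B */12 -> active={job_A:*/18, job_B:*/12, job_D:*/12}
Op 5: register job_B */14 -> active={job_A:*/18, job_B:*/14, job_D:*/12}
Op 6: unregister job_B -> active={job_A:*/18, job_D:*/12}
Op 7: register job_C */9 -> active={job_A:*/18, job_C:*/9, job_D:*/12}
Op 8: unregister job_D -> active={job_A:*/18, job_C:*/9}
Op 9: register job_D */13 -> active={job_A:*/18, job_C:*/9, job_D:*/13}
Op 10: register job_B */5 -> active={job_A:*/18, job_B:*/5, job_C:*/9, job_D:*/13}
Op 11: register job_D */17 -> active={job_A:*/18, job_B:*/5, job_C:*/9, job_D:*/17}
Op 12: unregister job_D -> active={job_A:*/18, job_B:*/5, job_C:*/9}
Op 13: register job_C */16 -> active={job_A:*/18, job_B:*/5, job_C:*/16}
Final interval of job_C = 16
Next fire of job_C after T=135: (135//16+1)*16 = 144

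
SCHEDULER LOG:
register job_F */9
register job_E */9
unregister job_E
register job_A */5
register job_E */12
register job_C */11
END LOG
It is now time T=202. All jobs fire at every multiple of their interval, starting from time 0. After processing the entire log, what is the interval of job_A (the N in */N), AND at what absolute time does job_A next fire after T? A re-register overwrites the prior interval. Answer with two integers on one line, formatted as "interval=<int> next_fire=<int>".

Answer: interval=5 next_fire=205

Derivation:
Op 1: register job_F */9 -> active={job_F:*/9}
Op 2: register job_E */9 -> active={job_E:*/9, job_F:*/9}
Op 3: unregister job_E -> active={job_F:*/9}
Op 4: register job_A */5 -> active={job_A:*/5, job_F:*/9}
Op 5: register job_E */12 -> active={job_A:*/5, job_E:*/12, job_F:*/9}
Op 6: register job_C */11 -> active={job_A:*/5, job_C:*/11, job_E:*/12, job_F:*/9}
Final interval of job_A = 5
Next fire of job_A after T=202: (202//5+1)*5 = 205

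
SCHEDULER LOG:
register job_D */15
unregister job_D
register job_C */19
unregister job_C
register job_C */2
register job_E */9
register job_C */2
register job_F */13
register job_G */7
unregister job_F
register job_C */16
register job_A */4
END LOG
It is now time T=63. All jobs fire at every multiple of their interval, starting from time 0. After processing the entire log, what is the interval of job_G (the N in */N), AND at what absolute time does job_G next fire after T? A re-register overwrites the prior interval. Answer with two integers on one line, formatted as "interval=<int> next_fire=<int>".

Op 1: register job_D */15 -> active={job_D:*/15}
Op 2: unregister job_D -> active={}
Op 3: register job_C */19 -> active={job_C:*/19}
Op 4: unregister job_C -> active={}
Op 5: register job_C */2 -> active={job_C:*/2}
Op 6: register job_E */9 -> active={job_C:*/2, job_E:*/9}
Op 7: register job_C */2 -> active={job_C:*/2, job_E:*/9}
Op 8: register job_F */13 -> active={job_C:*/2, job_E:*/9, job_F:*/13}
Op 9: register job_G */7 -> active={job_C:*/2, job_E:*/9, job_F:*/13, job_G:*/7}
Op 10: unregister job_F -> active={job_C:*/2, job_E:*/9, job_G:*/7}
Op 11: register job_C */16 -> active={job_C:*/16, job_E:*/9, job_G:*/7}
Op 12: register job_A */4 -> active={job_A:*/4, job_C:*/16, job_E:*/9, job_G:*/7}
Final interval of job_G = 7
Next fire of job_G after T=63: (63//7+1)*7 = 70

Answer: interval=7 next_fire=70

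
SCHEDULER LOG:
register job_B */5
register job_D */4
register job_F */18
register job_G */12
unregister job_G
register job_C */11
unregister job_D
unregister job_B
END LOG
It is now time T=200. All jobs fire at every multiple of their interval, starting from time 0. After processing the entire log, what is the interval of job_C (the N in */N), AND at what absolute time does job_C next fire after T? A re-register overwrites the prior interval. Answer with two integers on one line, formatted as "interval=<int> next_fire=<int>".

Answer: interval=11 next_fire=209

Derivation:
Op 1: register job_B */5 -> active={job_B:*/5}
Op 2: register job_D */4 -> active={job_B:*/5, job_D:*/4}
Op 3: register job_F */18 -> active={job_B:*/5, job_D:*/4, job_F:*/18}
Op 4: register job_G */12 -> active={job_B:*/5, job_D:*/4, job_F:*/18, job_G:*/12}
Op 5: unregister job_G -> active={job_B:*/5, job_D:*/4, job_F:*/18}
Op 6: register job_C */11 -> active={job_B:*/5, job_C:*/11, job_D:*/4, job_F:*/18}
Op 7: unregister job_D -> active={job_B:*/5, job_C:*/11, job_F:*/18}
Op 8: unregister job_B -> active={job_C:*/11, job_F:*/18}
Final interval of job_C = 11
Next fire of job_C after T=200: (200//11+1)*11 = 209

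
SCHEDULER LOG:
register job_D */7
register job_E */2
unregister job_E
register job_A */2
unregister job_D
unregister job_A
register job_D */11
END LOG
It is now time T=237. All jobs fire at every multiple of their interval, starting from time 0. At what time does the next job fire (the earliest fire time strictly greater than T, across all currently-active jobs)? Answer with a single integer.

Op 1: register job_D */7 -> active={job_D:*/7}
Op 2: register job_E */2 -> active={job_D:*/7, job_E:*/2}
Op 3: unregister job_E -> active={job_D:*/7}
Op 4: register job_A */2 -> active={job_A:*/2, job_D:*/7}
Op 5: unregister job_D -> active={job_A:*/2}
Op 6: unregister job_A -> active={}
Op 7: register job_D */11 -> active={job_D:*/11}
  job_D: interval 11, next fire after T=237 is 242
Earliest fire time = 242 (job job_D)

Answer: 242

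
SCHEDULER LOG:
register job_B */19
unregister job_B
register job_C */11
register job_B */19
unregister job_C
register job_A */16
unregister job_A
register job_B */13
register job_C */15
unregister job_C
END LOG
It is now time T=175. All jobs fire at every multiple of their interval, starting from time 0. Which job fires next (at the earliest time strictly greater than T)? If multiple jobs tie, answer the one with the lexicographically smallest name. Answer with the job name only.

Answer: job_B

Derivation:
Op 1: register job_B */19 -> active={job_B:*/19}
Op 2: unregister job_B -> active={}
Op 3: register job_C */11 -> active={job_C:*/11}
Op 4: register job_B */19 -> active={job_B:*/19, job_C:*/11}
Op 5: unregister job_C -> active={job_B:*/19}
Op 6: register job_A */16 -> active={job_A:*/16, job_B:*/19}
Op 7: unregister job_A -> active={job_B:*/19}
Op 8: register job_B */13 -> active={job_B:*/13}
Op 9: register job_C */15 -> active={job_B:*/13, job_C:*/15}
Op 10: unregister job_C -> active={job_B:*/13}
  job_B: interval 13, next fire after T=175 is 182
Earliest = 182, winner (lex tiebreak) = job_B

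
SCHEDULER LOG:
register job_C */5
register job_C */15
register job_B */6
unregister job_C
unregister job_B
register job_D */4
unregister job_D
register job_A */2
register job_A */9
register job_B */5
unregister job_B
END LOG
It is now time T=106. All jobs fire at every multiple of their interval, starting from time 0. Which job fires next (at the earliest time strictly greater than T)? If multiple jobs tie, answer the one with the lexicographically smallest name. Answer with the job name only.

Answer: job_A

Derivation:
Op 1: register job_C */5 -> active={job_C:*/5}
Op 2: register job_C */15 -> active={job_C:*/15}
Op 3: register job_B */6 -> active={job_B:*/6, job_C:*/15}
Op 4: unregister job_C -> active={job_B:*/6}
Op 5: unregister job_B -> active={}
Op 6: register job_D */4 -> active={job_D:*/4}
Op 7: unregister job_D -> active={}
Op 8: register job_A */2 -> active={job_A:*/2}
Op 9: register job_A */9 -> active={job_A:*/9}
Op 10: register job_B */5 -> active={job_A:*/9, job_B:*/5}
Op 11: unregister job_B -> active={job_A:*/9}
  job_A: interval 9, next fire after T=106 is 108
Earliest = 108, winner (lex tiebreak) = job_A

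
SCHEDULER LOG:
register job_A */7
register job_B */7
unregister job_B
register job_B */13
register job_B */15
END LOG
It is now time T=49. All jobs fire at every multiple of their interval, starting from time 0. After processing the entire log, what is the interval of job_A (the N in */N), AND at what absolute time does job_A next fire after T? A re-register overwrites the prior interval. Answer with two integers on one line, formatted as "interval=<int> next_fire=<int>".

Op 1: register job_A */7 -> active={job_A:*/7}
Op 2: register job_B */7 -> active={job_A:*/7, job_B:*/7}
Op 3: unregister job_B -> active={job_A:*/7}
Op 4: register job_B */13 -> active={job_A:*/7, job_B:*/13}
Op 5: register job_B */15 -> active={job_A:*/7, job_B:*/15}
Final interval of job_A = 7
Next fire of job_A after T=49: (49//7+1)*7 = 56

Answer: interval=7 next_fire=56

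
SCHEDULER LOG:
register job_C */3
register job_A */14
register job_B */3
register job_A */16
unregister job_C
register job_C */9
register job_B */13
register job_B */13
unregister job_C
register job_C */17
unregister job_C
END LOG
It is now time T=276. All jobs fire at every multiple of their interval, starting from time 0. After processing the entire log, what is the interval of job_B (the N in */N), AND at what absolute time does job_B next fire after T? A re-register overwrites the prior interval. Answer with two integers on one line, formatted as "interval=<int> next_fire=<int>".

Op 1: register job_C */3 -> active={job_C:*/3}
Op 2: register job_A */14 -> active={job_A:*/14, job_C:*/3}
Op 3: register job_B */3 -> active={job_A:*/14, job_B:*/3, job_C:*/3}
Op 4: register job_A */16 -> active={job_A:*/16, job_B:*/3, job_C:*/3}
Op 5: unregister job_C -> active={job_A:*/16, job_B:*/3}
Op 6: register job_C */9 -> active={job_A:*/16, job_B:*/3, job_C:*/9}
Op 7: register job_B */13 -> active={job_A:*/16, job_B:*/13, job_C:*/9}
Op 8: register job_B */13 -> active={job_A:*/16, job_B:*/13, job_C:*/9}
Op 9: unregister job_C -> active={job_A:*/16, job_B:*/13}
Op 10: register job_C */17 -> active={job_A:*/16, job_B:*/13, job_C:*/17}
Op 11: unregister job_C -> active={job_A:*/16, job_B:*/13}
Final interval of job_B = 13
Next fire of job_B after T=276: (276//13+1)*13 = 286

Answer: interval=13 next_fire=286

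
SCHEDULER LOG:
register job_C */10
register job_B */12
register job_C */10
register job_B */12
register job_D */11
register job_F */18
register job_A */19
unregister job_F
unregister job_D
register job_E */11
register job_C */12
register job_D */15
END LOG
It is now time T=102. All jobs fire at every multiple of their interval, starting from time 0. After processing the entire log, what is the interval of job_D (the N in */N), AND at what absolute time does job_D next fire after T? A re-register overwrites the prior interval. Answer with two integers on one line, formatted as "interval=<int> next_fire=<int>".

Op 1: register job_C */10 -> active={job_C:*/10}
Op 2: register job_B */12 -> active={job_B:*/12, job_C:*/10}
Op 3: register job_C */10 -> active={job_B:*/12, job_C:*/10}
Op 4: register job_B */12 -> active={job_B:*/12, job_C:*/10}
Op 5: register job_D */11 -> active={job_B:*/12, job_C:*/10, job_D:*/11}
Op 6: register job_F */18 -> active={job_B:*/12, job_C:*/10, job_D:*/11, job_F:*/18}
Op 7: register job_A */19 -> active={job_A:*/19, job_B:*/12, job_C:*/10, job_D:*/11, job_F:*/18}
Op 8: unregister job_F -> active={job_A:*/19, job_B:*/12, job_C:*/10, job_D:*/11}
Op 9: unregister job_D -> active={job_A:*/19, job_B:*/12, job_C:*/10}
Op 10: register job_E */11 -> active={job_A:*/19, job_B:*/12, job_C:*/10, job_E:*/11}
Op 11: register job_C */12 -> active={job_A:*/19, job_B:*/12, job_C:*/12, job_E:*/11}
Op 12: register job_D */15 -> active={job_A:*/19, job_B:*/12, job_C:*/12, job_D:*/15, job_E:*/11}
Final interval of job_D = 15
Next fire of job_D after T=102: (102//15+1)*15 = 105

Answer: interval=15 next_fire=105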